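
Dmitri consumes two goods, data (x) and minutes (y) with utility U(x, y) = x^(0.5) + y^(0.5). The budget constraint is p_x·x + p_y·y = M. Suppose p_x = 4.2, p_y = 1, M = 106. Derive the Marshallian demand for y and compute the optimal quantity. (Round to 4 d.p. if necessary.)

y* = 85.6154

MU_x ∝ x^(-0.5), MU_y ∝ y^(-0.5), so MRS = (y/x)^(0.5) = p_x/p_y.
Solve for the ratio: y/x = [p_x/p_y]^(2).
Substitute y = (y/x)·x into the budget: x* = M/(p_x + p_y·(y/x)).
Numerically y/x = 17.64, so x* = 106/(4.2 + 1·17.64) = 4.8535 and y* = 17.64·4.8535 = 85.6154.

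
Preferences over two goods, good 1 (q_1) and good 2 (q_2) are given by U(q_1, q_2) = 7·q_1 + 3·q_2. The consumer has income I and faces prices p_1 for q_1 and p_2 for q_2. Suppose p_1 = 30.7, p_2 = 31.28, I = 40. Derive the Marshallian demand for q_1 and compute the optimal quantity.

Perfect substitutes: compare marginal utility per dollar. 7/p_1 vs 3/p_2 → 0.228 vs 0.0959.
q_1 gives more utility per dollar, so spend all income on q_1: q_1* = I/p_1, q_2* = 0.
Numerically: q_1* = 1.3029, q_2* = 0.

q_1* = 1.3029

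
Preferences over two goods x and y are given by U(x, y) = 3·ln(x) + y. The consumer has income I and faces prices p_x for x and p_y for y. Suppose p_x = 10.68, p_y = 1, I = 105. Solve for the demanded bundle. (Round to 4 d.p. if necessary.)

MU_x = 3/x, MU_y = 1. Tangency: 3/x = p_x/p_y.
So x*(p_x,p_y) = 3·p_y/p_x, independent of income; and y* = (I − 3·p_y)/p_y.
At the given prices: x* = 3·1/10.68 = 0.2809, and y* = 102.

x* = 0.2809, y* = 102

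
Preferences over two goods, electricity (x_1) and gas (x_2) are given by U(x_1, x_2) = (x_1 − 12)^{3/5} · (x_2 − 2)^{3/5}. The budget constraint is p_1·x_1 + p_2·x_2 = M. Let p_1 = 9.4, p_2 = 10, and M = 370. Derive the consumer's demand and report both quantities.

This is Cobb-Douglas in (x_1−12, x_2−2): tangency gives 0.6·p_2·(x_2−2) = 0.6·p_1·(x_1−12).
After buying the subsistence bundle (12, 2), a share 0.5 of the remaining income goes to x_1: x_1* = 12 + 0.5·(M − 12p_1 − 2p_2)/p_1.
Discretionary income = 370 − 12·9.4 − 2·10 = 237.2; x_1* = 12 + 0.5·237.2/9.4 = 24.617; x_2* = 2 + 0.5·237.2/10 = 13.86.

x_1* = 24.617, x_2* = 13.86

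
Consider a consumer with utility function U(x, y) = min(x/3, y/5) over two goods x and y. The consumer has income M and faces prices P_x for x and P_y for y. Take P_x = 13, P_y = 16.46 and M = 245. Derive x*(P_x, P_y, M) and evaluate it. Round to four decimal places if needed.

x* = 6.0594

Leontief preferences: the optimum is at the kink where x/3 = y/5, i.e. y = (5/3)·x.
Budget: P_x·x + P_y·(5/3)·x = M, so (3·P_x + 5·P_y)·x = 3·M.
Demand: x*(P_x,P_y,M) = 3·M/(3·P_x + 5·P_y), y* = 5·M/(3·P_x + 5·P_y).
Here 3·13 + 5·16.46 = 121.3, giving x* = 6.0594.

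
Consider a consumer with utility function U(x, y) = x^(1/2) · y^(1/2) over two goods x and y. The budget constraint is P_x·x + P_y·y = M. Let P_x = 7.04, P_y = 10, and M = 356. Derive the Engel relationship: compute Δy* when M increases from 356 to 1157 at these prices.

Δy* = 40.05

Tangency: MRS = y/x = P_x/P_y.
Rearranging, P_y·y = P_x·x. Substituting into the budget gives P_x·x·(1 + 1) = M.
Demand: x*(P_x,P_y,M) = 0.5·M/P_x and y* = 0.5·M/P_y.
At P_x=7.04, P_y=10, M=356: y* = 0.5·356/10 = 17.8.
At M' = 1157: y* = 57.85. Change: 57.85 − 17.8 = 40.05.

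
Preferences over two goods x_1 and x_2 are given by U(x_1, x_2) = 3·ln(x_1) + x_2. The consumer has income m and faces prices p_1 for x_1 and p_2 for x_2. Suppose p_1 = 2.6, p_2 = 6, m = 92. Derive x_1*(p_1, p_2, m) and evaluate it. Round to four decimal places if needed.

x_1* = 6.9231

Set MRS = p_1/p_2: (3/x_1)/1 = p_1/p_2.
So x_1*(p_1,p_2) = 3·p_2/p_1, independent of income; and x_2* = (m − 3·p_2)/p_2.
At the given prices: x_1* = 3·6/2.6 = 6.9231.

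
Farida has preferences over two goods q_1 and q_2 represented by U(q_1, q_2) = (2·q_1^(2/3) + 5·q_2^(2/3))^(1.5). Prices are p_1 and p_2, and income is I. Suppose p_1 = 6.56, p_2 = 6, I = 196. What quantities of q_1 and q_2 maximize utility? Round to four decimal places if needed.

q_1* = 1.5184, q_2* = 31.0066

From the CES first-order condition, (2/5)·(q_2/q_1)^(1/3) = p_1/p_2.
Hence q_2/q_1 = ((5/2)·p_1/p_2)^(1/(1/3)), i.e. raised to the 3 power.
Substitute q_2 = (q_2/q_1)·q_1 into the budget: q_1* = I/(p_1 + p_2·(q_2/q_1)).
Numerically q_2/q_1 = 20.421037, so q_1* = 196/(6.56 + 6·20.421037) = 1.5184 and q_2* = 20.421037·1.5184 = 31.0066.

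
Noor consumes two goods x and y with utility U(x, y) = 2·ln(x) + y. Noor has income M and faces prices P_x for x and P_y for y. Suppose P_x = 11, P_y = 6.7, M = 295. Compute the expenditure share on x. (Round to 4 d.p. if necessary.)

At the given prices: x* = 2·6.7/11 = 1.2182, and y* = 42.0299.
Expenditure on x: 11·1.2182 = 13.4; share = 0.0454.

share on x = 0.0454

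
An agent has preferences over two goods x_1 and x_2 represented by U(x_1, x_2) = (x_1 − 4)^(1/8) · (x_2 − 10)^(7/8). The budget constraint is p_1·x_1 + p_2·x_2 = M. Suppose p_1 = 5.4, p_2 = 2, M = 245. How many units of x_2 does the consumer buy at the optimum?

x_2* = 98.9875

This is Cobb-Douglas in (x_1−4, x_2−10): tangency gives 0.125·p_2·(x_2−10) = 0.875·p_1·(x_1−4).
After buying the subsistence bundle (4, 10), a share 0.125 of the remaining income goes to x_1: x_1* = 4 + 0.125·(M − 4p_1 − 10p_2)/p_1.
Discretionary income = 245 − 4·5.4 − 10·2 = 203.4; x_2* = 10 + 0.875·203.4/2 = 98.9875.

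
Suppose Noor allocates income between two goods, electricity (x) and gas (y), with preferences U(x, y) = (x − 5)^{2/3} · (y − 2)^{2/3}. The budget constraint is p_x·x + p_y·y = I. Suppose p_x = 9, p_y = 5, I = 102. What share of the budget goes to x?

share on x = 0.6716

This is Cobb-Douglas in (x−5, y−2): tangency gives 2/3·p_y·(y−2) = 2/3·p_x·(x−5).
After buying the subsistence bundle (5, 2), a share 0.5 of the remaining income goes to x: x* = 5 + 0.5·(I − 5p_x − 2p_y)/p_x.
Discretionary income = 102 − 5·9 − 2·5 = 47; x* = 5 + 0.5·47/9 = 7.6111; y* = 2 + 0.5·47/5 = 6.7.
Expenditure on x: 9·7.6111 = 68.5; share = 0.6716.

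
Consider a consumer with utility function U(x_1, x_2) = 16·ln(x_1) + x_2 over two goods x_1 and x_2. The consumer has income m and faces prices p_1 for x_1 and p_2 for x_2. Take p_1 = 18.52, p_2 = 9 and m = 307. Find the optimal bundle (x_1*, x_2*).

x_1* = 7.7754, x_2* = 18.1111

MU_x_1 = 16/x_1, MU_x_2 = 1. Tangency: 16/x_1 = p_1/p_2.
So x_1*(p_1,p_2) = 16·p_2/p_1, independent of income; and x_2* = (m − 16·p_2)/p_2.
At the given prices: x_1* = 16·9/18.52 = 7.7754, and x_2* = 18.1111.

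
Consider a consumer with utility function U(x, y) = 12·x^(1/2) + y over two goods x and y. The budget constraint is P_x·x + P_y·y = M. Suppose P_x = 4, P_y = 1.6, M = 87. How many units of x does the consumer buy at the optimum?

x* = 5.76

MU_x = 6/√x, MU_y = 1. Tangency: 6/√x = P_x/P_y.
Solve: √x = 6·P_y/P_x, so x*(P_x,P_y) = (6·P_y/P_x)², and y* = (M − P_x·x*)/P_y.
Plugging in: x* = (6·1.6/4)² = 5.76.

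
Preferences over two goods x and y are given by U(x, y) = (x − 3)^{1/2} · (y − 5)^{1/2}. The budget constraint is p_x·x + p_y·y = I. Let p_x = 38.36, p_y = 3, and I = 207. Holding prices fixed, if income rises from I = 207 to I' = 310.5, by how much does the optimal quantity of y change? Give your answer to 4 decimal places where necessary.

Let x' = x−3, y' = y−5. MRS = y'/x' = p_x/p_y.
Substituting into the budget: x* = 3 + 0.5·(I − 3·p_x − 5·p_y)/p_x, and y* = 5 + 0.5·(…)/p_y.
Discretionary income = 207 − 3·38.36 − 5·3 = 76.92; y* = 5 + 0.5·76.92/3 = 17.82.
At I' = 310.5: y* = 35.07. Change: 35.07 − 17.82 = 17.25.

Δy* = 17.25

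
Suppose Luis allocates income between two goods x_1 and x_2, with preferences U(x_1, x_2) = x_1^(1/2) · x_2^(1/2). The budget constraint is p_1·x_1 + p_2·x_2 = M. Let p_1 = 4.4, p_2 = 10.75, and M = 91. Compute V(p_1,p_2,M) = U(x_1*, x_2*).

V = 6.6158

Demand: x_1*(p_1,p_2,M) = 0.5·M/p_1 and x_2* = 0.5·M/p_2.
At p_1=4.4, p_2=10.75, M=91: x_1* = 0.5·91/4.4 = 10.3409, x_2* = 4.2326.
Utility at the optimum: U(10.3409, 4.2326) = 6.6158.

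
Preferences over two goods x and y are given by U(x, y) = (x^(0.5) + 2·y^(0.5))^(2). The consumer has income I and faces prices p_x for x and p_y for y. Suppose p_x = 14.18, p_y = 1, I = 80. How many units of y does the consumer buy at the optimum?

MU_x ∝ x^(-0.5), MU_y ∝ 2·y^(-0.5), so MRS = (1/2)·(y/x)^(0.5) = p_x/p_y.
Solve for the ratio: y/x = [2·p_x/p_y]^(2).
Substitute y = (y/x)·x into the budget: x* = I/(p_x + p_y·(y/x)).
Numerically y/x = 804.2896, so x* = 80/(14.18 + 1·804.2896) = 0.0977 and y* = 804.2896·0.0977 = 78.614.

y* = 78.614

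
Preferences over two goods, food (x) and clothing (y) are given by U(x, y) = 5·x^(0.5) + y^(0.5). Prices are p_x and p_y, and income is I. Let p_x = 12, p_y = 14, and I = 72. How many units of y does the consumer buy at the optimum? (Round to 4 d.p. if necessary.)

With the ratio pinned down, the budget gives x* = I/(p_x + p_y·(y/x)) and y* = (y/x)·x*.
Numerically y/x = 0.029388, so x* = 72/(12 + 14·0.029388) = 5.8011 and y* = 0.029388·5.8011 = 0.1705.

y* = 0.1705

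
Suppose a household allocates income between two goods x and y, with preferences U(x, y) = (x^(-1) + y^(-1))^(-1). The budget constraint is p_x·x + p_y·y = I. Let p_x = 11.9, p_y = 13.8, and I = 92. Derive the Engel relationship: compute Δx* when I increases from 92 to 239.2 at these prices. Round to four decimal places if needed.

Δx* = 5.9559

From the CES first-order condition, (y/x)^(2) = p_x/p_y.
Hence y/x = (p_x/p_y)^(1/(2)), i.e. raised to the 0.5 power.
With the ratio pinned down, the budget gives x* = I/(p_x + p_y·(y/x)) and y* = (y/x)·x*.
Numerically y/x = 0.928611, so x* = 92/(11.9 + 13.8·0.928611) = 3.7225.
At I' = 239.2: x* = 9.6784. Change: 9.6784 − 3.7225 = 5.9559.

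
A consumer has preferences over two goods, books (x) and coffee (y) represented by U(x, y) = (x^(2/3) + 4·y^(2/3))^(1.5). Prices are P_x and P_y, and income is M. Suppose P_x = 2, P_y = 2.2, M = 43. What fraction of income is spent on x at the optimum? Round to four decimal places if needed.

share on x = 0.0186

MU_x ∝ x^(-1/3), MU_y ∝ 4·y^(-1/3), so MRS = (1/4)·(y/x)^(1/3) = P_x/P_y.
Hence y/x = (4·P_x/P_y)^(1/(1/3)), i.e. raised to the 3 power.
With the ratio pinned down, the budget gives x* = M/(P_x + P_y·(y/x)) and y* = (y/x)·x*.
Numerically y/x = 48.084147, so x* = 43/(2 + 2.2·48.084147) = 0.3989 and y* = 48.084147·0.3989 = 19.1828.
Expenditure on x: 2·0.3989 = 0.7979; share = 0.0186.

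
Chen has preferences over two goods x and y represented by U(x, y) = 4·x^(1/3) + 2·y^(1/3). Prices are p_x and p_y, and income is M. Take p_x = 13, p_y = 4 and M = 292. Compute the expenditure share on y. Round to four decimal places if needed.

share on y = 0.3893

Substitute y = (y/x)·x into the budget: x* = M/(p_x + p_y·(y/x)).
Numerically y/x = 2.071477, so x* = 292/(13 + 4·2.071477) = 13.718 and y* = 2.071477·13.718 = 28.4165.
Expenditure on y: 4·28.4165 = 113.666; share = 0.3893.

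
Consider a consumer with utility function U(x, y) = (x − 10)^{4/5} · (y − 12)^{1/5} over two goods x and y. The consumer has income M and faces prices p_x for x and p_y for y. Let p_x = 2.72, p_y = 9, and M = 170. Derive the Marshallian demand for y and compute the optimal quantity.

MRS = 4·(y−12)/(x−10). Tangency with p_x/p_y gives y−12 = (1/4)·(p_x/p_y)·(x−10).
Substituting into the budget: x* = 10 + 0.8·(M − 10·p_x − 12·p_y)/p_x, and y* = 12 + 0.2·(…)/p_y.
Discretionary income = 170 − 10·2.72 − 12·9 = 34.8; y* = 12 + 0.2·34.8/9 = 12.7733.

y* = 12.7733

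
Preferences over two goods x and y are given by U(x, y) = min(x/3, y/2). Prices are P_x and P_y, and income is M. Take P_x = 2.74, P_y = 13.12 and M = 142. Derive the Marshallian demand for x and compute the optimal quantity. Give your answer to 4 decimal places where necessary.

Leontief preferences: the optimum is at the kink where x/3 = y/2, i.e. y = (2/3)·x.
Budget: P_x·x + P_y·(2/3)·x = M, so (3·P_x + 2·P_y)·x = 3·M.
Demand: x*(P_x,P_y,M) = 3·M/(3·P_x + 2·P_y), y* = 2·M/(3·P_x + 2·P_y).
Here 3·2.74 + 2·13.12 = 34.46, giving x* = 12.3622.

x* = 12.3622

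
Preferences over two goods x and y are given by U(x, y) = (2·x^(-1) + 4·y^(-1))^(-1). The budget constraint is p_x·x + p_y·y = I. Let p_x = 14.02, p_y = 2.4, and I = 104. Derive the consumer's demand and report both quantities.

MU_x ∝ 2·x^(-2), MU_y ∝ 4·y^(-2), so MRS = (1/2)·(y/x)^(2) = p_x/p_y.
Hence y/x = (2·p_x/p_y)^(1/(2)), i.e. raised to the 0.5 power.
Substitute y = (y/x)·x into the budget: x* = I/(p_x + p_y·(y/x)).
Numerically y/x = 3.418089, so x* = 104/(14.02 + 2.4·3.418089) = 4.6797 and y* = 3.418089·4.6797 = 15.9958.

x* = 4.6797, y* = 15.9958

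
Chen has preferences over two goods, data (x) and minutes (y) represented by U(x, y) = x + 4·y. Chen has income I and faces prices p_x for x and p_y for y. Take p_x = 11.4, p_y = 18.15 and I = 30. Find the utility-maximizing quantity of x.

Linear utility — the consumer picks whichever good has higher MU/price: 1/11.4 = 0.0877 vs 4/18.15 = 0.2204.
y gives more utility per dollar, so spend all income on y: y* = I/p_y, x* = 0.
Numerically: x* = 0, y* = 1.6529.

x* = 0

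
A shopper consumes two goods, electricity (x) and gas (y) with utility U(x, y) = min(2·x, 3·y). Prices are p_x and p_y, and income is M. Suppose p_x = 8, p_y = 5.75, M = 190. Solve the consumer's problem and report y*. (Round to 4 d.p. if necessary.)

y* = 10.7042

With perfect complements, no substitution: consume in ratio x:y = 3:2.
Budget: p_x·x + p_y·(2/3)·x = M, so (3·p_x + 2·p_y)·x = 3·M.
Demand: x*(p_x,p_y,M) = 3·M/(3·p_x + 2·p_y), y* = 2·M/(3·p_x + 2·p_y).
Here 3·8 + 2·5.75 = 35.5, giving y* = 10.7042.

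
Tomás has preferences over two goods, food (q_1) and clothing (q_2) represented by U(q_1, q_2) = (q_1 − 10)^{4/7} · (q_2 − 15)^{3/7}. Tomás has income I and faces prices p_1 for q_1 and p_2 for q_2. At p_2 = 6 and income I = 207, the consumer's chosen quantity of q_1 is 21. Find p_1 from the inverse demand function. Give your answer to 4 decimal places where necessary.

MRS = (4/3)·(q_2−15)/(q_1−10). Tangency with p_1/p_2 gives q_2−15 = (3/4)·(p_1/p_2)·(q_1−10).
After buying the subsistence bundle (10, 15), a share 4/7 of the remaining income goes to q_1: q_1* = 10 + 4/7·(I − 10p_1 − 15p_2)/p_1.
Set q_1* = 21 in the demand function and solve for p_1: p_1 = 4.

p_1 = 4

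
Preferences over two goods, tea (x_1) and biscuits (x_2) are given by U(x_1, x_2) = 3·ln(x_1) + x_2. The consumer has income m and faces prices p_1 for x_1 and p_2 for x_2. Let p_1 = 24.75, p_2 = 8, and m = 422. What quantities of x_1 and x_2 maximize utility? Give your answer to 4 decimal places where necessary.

x_1* = 0.9697, x_2* = 49.75

So x_1*(p_1,p_2) = 3·p_2/p_1, independent of income; and x_2* = (m − 3·p_2)/p_2.
At the given prices: x_1* = 3·8/24.75 = 0.9697, and x_2* = 49.75.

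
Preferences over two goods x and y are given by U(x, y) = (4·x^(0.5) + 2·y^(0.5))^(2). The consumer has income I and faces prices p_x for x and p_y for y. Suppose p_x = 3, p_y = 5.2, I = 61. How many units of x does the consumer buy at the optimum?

x* = 17.7703

MU_x ∝ 4·x^(-0.5), MU_y ∝ 2·y^(-0.5), so MRS = 2·(y/x)^(0.5) = p_x/p_y.
Solve for the ratio: y/x = [(1/2)·p_x/p_y]^(2).
Substitute y = (y/x)·x into the budget: x* = I/(p_x + p_y·(y/x)).
Numerically y/x = 0.08321, so x* = 61/(3 + 5.2·0.08321) = 17.7703.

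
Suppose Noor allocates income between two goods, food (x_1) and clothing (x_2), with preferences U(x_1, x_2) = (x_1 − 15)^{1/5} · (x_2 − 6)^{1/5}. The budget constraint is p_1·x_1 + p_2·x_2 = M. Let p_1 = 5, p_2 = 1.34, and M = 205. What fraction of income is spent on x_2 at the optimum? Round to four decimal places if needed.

share on x_2 = 0.3367

Substituting into the budget: x_1* = 15 + 0.5·(M − 15·p_1 − 6·p_2)/p_1, and x_2* = 6 + 0.5·(…)/p_2.
Discretionary income = 205 − 15·5 − 6·1.34 = 121.96; x_1* = 15 + 0.5·121.96/5 = 27.196; x_2* = 6 + 0.5·121.96/1.34 = 51.5075.
Expenditure on x_2: 1.34·51.5075 = 69.02; share = 0.3367.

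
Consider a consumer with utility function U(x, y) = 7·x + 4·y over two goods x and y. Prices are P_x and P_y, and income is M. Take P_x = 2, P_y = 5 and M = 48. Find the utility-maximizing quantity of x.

Perfect substitutes: compare marginal utility per dollar. 7/P_x vs 4/P_y → 3.5 vs 0.8.
x gives more utility per dollar, so spend all income on x: x* = M/P_x, y* = 0.
Numerically: x* = 24, y* = 0.

x* = 24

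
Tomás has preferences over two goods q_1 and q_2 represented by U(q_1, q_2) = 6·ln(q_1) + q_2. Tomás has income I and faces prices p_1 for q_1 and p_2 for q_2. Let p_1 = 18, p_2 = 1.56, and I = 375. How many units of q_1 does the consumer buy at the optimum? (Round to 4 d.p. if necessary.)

q_1* = 0.52

MU_q_1 = 6/q_1, MU_q_2 = 1. Tangency: 6/q_1 = p_1/p_2.
So q_1*(p_1,p_2) = 6·p_2/p_1, independent of income; and q_2* = (I − 6·p_2)/p_2.
At the given prices: q_1* = 6·1.56/18 = 0.52.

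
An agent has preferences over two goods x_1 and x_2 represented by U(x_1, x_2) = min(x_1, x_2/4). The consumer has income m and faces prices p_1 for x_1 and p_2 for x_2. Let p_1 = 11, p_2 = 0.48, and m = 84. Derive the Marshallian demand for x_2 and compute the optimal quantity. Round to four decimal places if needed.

With perfect complements, no substitution: consume in ratio x_1:x_2 = 1:4.
Budget: p_1·x_1 + p_2·4·x_1 = m, so (p_1 + 4·p_2)·x_1 = m.
Demand: x_1*(p_1,p_2,m) = m/(p_1 + 4·p_2), x_2* = 4·m/(p_1 + 4·p_2).
Here 11 + 4·0.48 = 12.92, giving x_2* = 26.0062.

x_2* = 26.0062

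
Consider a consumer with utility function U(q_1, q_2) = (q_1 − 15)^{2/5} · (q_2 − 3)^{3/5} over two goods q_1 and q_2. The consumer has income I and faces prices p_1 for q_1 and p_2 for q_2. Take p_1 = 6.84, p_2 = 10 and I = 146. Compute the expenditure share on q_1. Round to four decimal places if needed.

share on q_1 = 0.7395

This is Cobb-Douglas in (q_1−15, q_2−3): tangency gives 0.4·p_2·(q_2−3) = 0.6·p_1·(q_1−15).
After buying the subsistence bundle (15, 3), a share 0.4 of the remaining income goes to q_1: q_1* = 15 + 0.4·(I − 15p_1 − 3p_2)/p_1.
Discretionary income = 146 − 15·6.84 − 3·10 = 13.4; q_1* = 15 + 0.4·13.4/6.84 = 15.7836; q_2* = 3 + 0.6·13.4/10 = 3.804.
Expenditure on q_1: 6.84·15.7836 = 107.96; share = 0.7395.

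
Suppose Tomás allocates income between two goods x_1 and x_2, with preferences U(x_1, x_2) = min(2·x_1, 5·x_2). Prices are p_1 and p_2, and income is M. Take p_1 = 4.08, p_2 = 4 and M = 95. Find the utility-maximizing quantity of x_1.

Leontief preferences: the optimum is at the kink where x_1/5 = x_2/2, i.e. x_2 = (2/5)·x_1.
Budget: p_1·x_1 + p_2·(2/5)·x_1 = M, so (5·p_1 + 2·p_2)·x_1 = 5·M.
Demand: x_1*(p_1,p_2,M) = 5·M/(5·p_1 + 2·p_2), x_2* = 2·M/(5·p_1 + 2·p_2).
Here 5·4.08 + 2·4 = 28.4, giving x_1* = 16.7254.

x_1* = 16.7254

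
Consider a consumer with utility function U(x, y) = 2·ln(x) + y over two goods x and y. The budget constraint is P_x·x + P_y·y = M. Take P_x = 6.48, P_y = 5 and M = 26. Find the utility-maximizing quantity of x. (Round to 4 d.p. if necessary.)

x* = 1.5432

MU_x = 2/x, MU_y = 1. Tangency: 2/x = P_x/P_y.
So x*(P_x,P_y) = 2·P_y/P_x, independent of income; and y* = (M − 2·P_y)/P_y.
At the given prices: x* = 2·5/6.48 = 1.5432.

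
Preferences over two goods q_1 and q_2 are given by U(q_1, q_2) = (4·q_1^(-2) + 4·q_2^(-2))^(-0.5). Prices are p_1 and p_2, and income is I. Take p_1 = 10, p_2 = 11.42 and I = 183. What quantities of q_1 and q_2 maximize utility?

MRS = MU_q_1/MU_q_2 = (q_2/q_1)^(3). Set equal to p_1/p_2.
Solve for the ratio: q_2/q_1 = [p_1/p_2]^(1/3).
Substitute q_2 = (q_2/q_1)·q_1 into the budget: q_1* = I/(p_1 + p_2·(q_2/q_1)).
Numerically q_2/q_1 = 0.956705, so q_1* = 183/(10 + 11.42·0.956705) = 8.7453 and q_2* = 0.956705·8.7453 = 8.3667.

q_1* = 8.7453, q_2* = 8.3667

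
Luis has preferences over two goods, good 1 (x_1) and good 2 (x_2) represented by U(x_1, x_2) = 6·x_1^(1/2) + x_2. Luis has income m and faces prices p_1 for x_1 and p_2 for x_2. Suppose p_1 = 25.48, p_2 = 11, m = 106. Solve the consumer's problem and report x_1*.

x_1* = 1.6774

Solve: √x_1 = 3·p_2/p_1, so x_1*(p_1,p_2) = (3·p_2/p_1)², and x_2* = (m − p_1·x_1*)/p_2.
Plugging in: x_1* = (3·11/25.48)² = 1.6774.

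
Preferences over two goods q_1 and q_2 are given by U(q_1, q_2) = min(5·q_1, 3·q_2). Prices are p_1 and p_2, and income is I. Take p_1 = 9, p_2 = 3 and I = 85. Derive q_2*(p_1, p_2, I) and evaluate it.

Demand: q_1*(p_1,p_2,I) = 3·I/(3·p_1 + 5·p_2), q_2* = 5·I/(3·p_1 + 5·p_2).
Here 3·9 + 5·3 = 42, giving q_2* = 10.119.

q_2* = 10.119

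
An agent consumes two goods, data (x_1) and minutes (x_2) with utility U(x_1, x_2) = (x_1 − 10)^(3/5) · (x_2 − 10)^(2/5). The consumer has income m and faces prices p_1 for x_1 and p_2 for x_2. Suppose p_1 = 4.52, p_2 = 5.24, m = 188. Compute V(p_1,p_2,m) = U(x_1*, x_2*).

Let x_1' = x_1−10, x_2' = x_2−10. MRS = (3/2)·x_2'/x_1' = p_1/p_2.
After buying the subsistence bundle (10, 10), a share 0.6 of the remaining income goes to x_1: x_1* = 10 + 0.6·(m − 10p_1 − 10p_2)/p_1.
Discretionary income = 188 − 10·4.52 − 10·5.24 = 90.4; x_1* = 10 + 0.6·90.4/4.52 = 22; x_2* = 10 + 0.4·90.4/5.24 = 16.9008.
Utility at the optimum: U(22, 16.9008) = 9.6176.

V = 9.6176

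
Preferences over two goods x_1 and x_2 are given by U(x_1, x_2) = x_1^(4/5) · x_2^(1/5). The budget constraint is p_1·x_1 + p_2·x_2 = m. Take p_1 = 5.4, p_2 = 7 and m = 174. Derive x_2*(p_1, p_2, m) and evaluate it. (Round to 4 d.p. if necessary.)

Tangency: MRS = 4·x_2/x_1 = p_1/p_2.
So 0.8·p_2·x_2 = 0.2·p_1·x_1; combined with the budget, a share 0.8 of income goes to x_1.
Demand: x_1*(p_1,p_2,m) = 0.8·m/p_1 and x_2* = 0.2·m/p_2.
At p_1=5.4, p_2=7, m=174: x_2* = 0.2·174/7 = 4.9714.

x_2* = 4.9714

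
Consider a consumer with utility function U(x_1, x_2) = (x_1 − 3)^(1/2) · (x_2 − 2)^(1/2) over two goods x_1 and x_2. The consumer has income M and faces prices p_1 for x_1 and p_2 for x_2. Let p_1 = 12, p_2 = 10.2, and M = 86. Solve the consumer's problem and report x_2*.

This is Cobb-Douglas in (x_1−3, x_2−2): tangency gives 0.5·p_2·(x_2−2) = 0.5·p_1·(x_1−3).
Substituting into the budget: x_1* = 3 + 0.5·(M − 3·p_1 − 2·p_2)/p_1, and x_2* = 2 + 0.5·(…)/p_2.
Discretionary income = 86 − 3·12 − 2·10.2 = 29.6; x_2* = 2 + 0.5·29.6/10.2 = 3.451.

x_2* = 3.451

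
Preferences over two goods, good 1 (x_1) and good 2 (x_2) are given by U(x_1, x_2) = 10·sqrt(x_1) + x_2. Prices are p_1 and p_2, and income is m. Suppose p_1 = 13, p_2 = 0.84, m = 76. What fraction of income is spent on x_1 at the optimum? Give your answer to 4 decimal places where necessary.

share on x_1 = 0.0179

Set MRS = p_1/p_2: 5·x_1^(−1/2) = p_1/p_2.
Solve: √x_1 = 5·p_2/p_1, so x_1*(p_1,p_2) = (5·p_2/p_1)², and x_2* = (m − p_1·x_1*)/p_2.
Plugging in: x_1* = (5·0.84/13)² = 0.1044, x_2* = 88.8608.
Expenditure on x_1: 13·0.1044 = 1.3569; share = 0.0179.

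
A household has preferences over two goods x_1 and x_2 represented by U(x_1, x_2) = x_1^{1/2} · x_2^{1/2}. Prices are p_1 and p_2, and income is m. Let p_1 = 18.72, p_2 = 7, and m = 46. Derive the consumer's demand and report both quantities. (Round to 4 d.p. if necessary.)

x_1* = 1.2286, x_2* = 3.2857

The MRS is x_2/x_1. Set MRS = p_1/p_2.
Rearranging, p_2·x_2 = p_1·x_1. Substituting into the budget gives p_1·x_1·(1 + 1) = m.
Demand: x_1*(p_1,p_2,m) = 0.5·m/p_1 and x_2* = 0.5·m/p_2.
At p_1=18.72, p_2=7, m=46: x_1* = 0.5·46/18.72 = 1.2286, x_2* = 3.2857.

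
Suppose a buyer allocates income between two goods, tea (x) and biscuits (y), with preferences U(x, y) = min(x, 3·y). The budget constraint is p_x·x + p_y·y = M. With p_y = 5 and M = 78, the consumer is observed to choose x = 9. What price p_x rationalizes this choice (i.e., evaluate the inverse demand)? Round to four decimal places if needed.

p_x = 7

Leontief preferences: the optimum is at the kink where x/3 = y/1, i.e. y = (1/3)·x.
Budget: p_x·x + p_y·(1/3)·x = M, so (3·p_x + p_y)·x = 3·M.
Demand: x*(p_x,p_y,M) = 3·M/(3·p_x + p_y), y* = M/(3·p_x + p_y).
Set x* = 9 in the demand function and solve for p_x: p_x = 7.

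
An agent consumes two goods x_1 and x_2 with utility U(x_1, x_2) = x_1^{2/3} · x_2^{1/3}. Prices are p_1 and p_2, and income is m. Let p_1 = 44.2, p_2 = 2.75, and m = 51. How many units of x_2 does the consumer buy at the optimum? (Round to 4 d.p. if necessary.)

x_2* = 6.1818

At p_1=44.2, p_2=2.75, m=51: x_2* = 1/3·51/2.75 = 6.1818.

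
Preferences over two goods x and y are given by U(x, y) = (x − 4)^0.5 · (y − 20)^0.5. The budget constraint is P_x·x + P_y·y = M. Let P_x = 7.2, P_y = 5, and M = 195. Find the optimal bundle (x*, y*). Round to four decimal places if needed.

Substituting into the budget: x* = 4 + 0.5·(M − 4·P_x − 20·P_y)/P_x, and y* = 20 + 0.5·(…)/P_y.
Discretionary income = 195 − 4·7.2 − 20·5 = 66.2; x* = 4 + 0.5·66.2/7.2 = 8.5972; y* = 20 + 0.5·66.2/5 = 26.62.

x* = 8.5972, y* = 26.62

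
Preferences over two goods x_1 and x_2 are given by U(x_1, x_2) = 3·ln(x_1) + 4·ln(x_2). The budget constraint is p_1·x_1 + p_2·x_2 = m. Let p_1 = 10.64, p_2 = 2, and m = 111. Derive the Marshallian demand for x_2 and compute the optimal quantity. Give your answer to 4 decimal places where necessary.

Demand: x_1*(p_1,p_2,m) = 3/7·m/p_1 and x_2* = 4/7·m/p_2.
At p_1=10.64, p_2=2, m=111: x_2* = 4/7·111/2 = 31.7143.

x_2* = 31.7143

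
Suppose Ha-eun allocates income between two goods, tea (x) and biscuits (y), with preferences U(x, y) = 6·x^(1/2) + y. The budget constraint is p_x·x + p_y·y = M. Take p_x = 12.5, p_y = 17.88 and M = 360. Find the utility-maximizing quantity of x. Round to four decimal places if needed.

x* = 18.4144

Utility is quasi-linear in y; the FOC for x is 3/√x = p_x/p_y.
Solve: √x = 3·p_y/p_x, so x*(p_x,p_y) = (3·p_y/p_x)², and y* = (M − p_x·x*)/p_y.
Plugging in: x* = (3·17.88/12.5)² = 18.4144.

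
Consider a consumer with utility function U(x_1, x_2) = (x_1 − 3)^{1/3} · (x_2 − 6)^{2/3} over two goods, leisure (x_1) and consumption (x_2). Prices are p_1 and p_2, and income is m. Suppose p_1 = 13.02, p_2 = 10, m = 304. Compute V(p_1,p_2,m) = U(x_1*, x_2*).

Let x_1' = x_1−3, x_2' = x_2−6. MRS = (1/2)·x_2'/x_1' = p_1/p_2.
Substituting into the budget: x_1* = 3 + 1/3·(m − 3·p_1 − 6·p_2)/p_1, and x_2* = 6 + 2/3·(…)/p_2.
Discretionary income = 304 − 3·13.02 − 6·10 = 204.94; x_1* = 3 + 1/3·204.94/13.02 = 8.2468; x_2* = 6 + 2/3·204.94/10 = 19.6627.
Utility at the optimum: U(8.2468, 19.6627) = 9.9309.

V = 9.9309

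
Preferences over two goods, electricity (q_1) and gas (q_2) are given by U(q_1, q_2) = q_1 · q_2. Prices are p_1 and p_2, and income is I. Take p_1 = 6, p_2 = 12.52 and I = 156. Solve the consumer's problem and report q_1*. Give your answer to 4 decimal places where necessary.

Tangency: MRS = q_2/q_1 = p_1/p_2.
Rearranging, p_2·q_2 = p_1·q_1. Substituting into the budget gives p_1·q_1·(1 + 1) = I.
Demand: q_1*(p_1,p_2,I) = 0.5·I/p_1 and q_2* = 0.5·I/p_2.
At p_1=6, p_2=12.52, I=156: q_1* = 0.5·156/6 = 13.

q_1* = 13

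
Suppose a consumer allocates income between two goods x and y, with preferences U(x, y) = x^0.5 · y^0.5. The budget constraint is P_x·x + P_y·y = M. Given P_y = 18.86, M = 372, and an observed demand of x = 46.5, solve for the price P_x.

P_x = 4

MU_x/MU_y = (0.5·y)/(0.5·x); tangency sets this equal to P_x/P_y.
Rearranging, P_y·y = P_x·x. Substituting into the budget gives P_x·x·(1 + 1) = M.
Demand: x*(P_x,P_y,M) = 0.5·M/P_x and y* = 0.5·M/P_y.
Set x* = 46.5 in the demand function and solve for P_x: P_x = 4.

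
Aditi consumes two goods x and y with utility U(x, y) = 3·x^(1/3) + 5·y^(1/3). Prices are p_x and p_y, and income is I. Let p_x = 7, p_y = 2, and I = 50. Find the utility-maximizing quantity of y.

y* = 20.0253

MRS = MU_x/MU_y = (3/5)·(y/x)^(2/3). Set equal to p_x/p_y.
Hence y/x = ((5/3)·p_x/p_y)^(1/(2/3)), i.e. raised to the 1.5 power.
With the ratio pinned down, the budget gives x* = I/(p_x + p_y·(y/x)) and y* = (y/x)·x*.
Numerically y/x = 14.088839, so x* = 50/(7 + 2·14.088839) = 1.4214 and y* = 14.088839·1.4214 = 20.0253.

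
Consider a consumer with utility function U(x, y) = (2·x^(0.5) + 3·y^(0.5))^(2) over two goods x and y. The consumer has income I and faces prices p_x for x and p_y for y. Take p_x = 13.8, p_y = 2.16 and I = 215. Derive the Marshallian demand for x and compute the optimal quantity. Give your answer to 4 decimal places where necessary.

x* = 1.0133

MRS = MU_x/MU_y = (2/3)·(y/x)^(0.5). Set equal to p_x/p_y.
Hence y/x = ((3/2)·p_x/p_y)^(1/(0.5)), i.e. raised to the 2 power.
Substitute y = (y/x)·x into the budget: x* = I/(p_x + p_y·(y/x)).
Numerically y/x = 91.840278, so x* = 215/(13.8 + 2.16·91.840278) = 1.0133.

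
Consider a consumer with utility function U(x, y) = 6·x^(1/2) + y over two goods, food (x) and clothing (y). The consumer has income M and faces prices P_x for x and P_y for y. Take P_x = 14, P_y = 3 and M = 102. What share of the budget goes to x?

Plugging in: x* = (3·3/14)² = 0.4133, y* = 32.0714.
Expenditure on x: 14·0.4133 = 5.7857; share = 0.0567.

share on x = 0.0567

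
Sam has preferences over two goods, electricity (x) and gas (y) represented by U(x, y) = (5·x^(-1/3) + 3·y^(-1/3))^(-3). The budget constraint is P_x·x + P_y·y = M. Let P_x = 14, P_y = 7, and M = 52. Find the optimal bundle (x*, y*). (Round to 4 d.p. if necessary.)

x* = 2.3609, y* = 2.7068

MU_x ∝ 5·x^(-4/3), MU_y ∝ 3·y^(-4/3), so MRS = (5/3)·(y/x)^(4/3) = P_x/P_y.
Solve for the ratio: y/x = [(3/5)·P_x/P_y]^(0.75).
With the ratio pinned down, the budget gives x* = M/(P_x + P_y·(y/x)) and y* = (y/x)·x*.
Numerically y/x = 1.146531, so x* = 52/(14 + 7·1.146531) = 2.3609 and y* = 1.146531·2.3609 = 2.7068.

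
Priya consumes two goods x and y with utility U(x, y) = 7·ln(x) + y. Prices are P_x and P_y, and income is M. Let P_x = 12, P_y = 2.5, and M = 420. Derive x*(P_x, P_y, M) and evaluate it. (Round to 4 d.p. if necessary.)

x* = 1.4583

MU_x = 7/x, MU_y = 1. Tangency: 7/x = P_x/P_y.
So x*(P_x,P_y) = 7·P_y/P_x, independent of income; and y* = (M − 7·P_y)/P_y.
At the given prices: x* = 7·2.5/12 = 1.4583.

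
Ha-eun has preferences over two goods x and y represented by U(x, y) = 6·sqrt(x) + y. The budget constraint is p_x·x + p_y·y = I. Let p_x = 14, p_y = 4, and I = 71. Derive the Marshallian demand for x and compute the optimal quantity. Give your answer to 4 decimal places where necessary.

Thus x* = (3·p_y/p_x)² — independent of I — with the rest of income spent on y.
Plugging in: x* = (3·4/14)² = 0.7347.

x* = 0.7347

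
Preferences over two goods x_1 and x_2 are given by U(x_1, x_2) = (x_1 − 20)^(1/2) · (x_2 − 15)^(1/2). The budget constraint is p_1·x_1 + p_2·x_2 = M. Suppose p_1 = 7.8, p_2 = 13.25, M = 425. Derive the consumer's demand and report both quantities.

x_1* = 24.5032, x_2* = 17.6509

Let x_1' = x_1−20, x_2' = x_2−15. MRS = x_2'/x_1' = p_1/p_2.
Substituting into the budget: x_1* = 20 + 0.5·(M − 20·p_1 − 15·p_2)/p_1, and x_2* = 15 + 0.5·(…)/p_2.
Discretionary income = 425 − 20·7.8 − 15·13.25 = 70.25; x_1* = 20 + 0.5·70.25/7.8 = 24.5032; x_2* = 15 + 0.5·70.25/13.25 = 17.6509.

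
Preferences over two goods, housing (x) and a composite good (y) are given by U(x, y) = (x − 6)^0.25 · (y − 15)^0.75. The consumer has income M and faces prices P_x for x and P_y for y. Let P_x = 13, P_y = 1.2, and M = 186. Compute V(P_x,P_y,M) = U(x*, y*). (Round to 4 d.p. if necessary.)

V = 23.5587

After buying the subsistence bundle (6, 15), a share 0.25 of the remaining income goes to x: x* = 6 + 0.25·(M − 6P_x − 15P_y)/P_x.
Discretionary income = 186 − 6·13 − 15·1.2 = 90; x* = 6 + 0.25·90/13 = 7.7308; y* = 15 + 0.75·90/1.2 = 71.25.
Utility at the optimum: U(7.7308, 71.25) = 23.5587.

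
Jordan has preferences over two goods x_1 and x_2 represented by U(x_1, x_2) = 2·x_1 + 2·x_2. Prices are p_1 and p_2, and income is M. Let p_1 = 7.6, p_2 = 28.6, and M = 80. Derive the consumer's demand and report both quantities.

Linear utility — the consumer picks whichever good has higher MU/price: 2/7.6 = 0.2632 vs 2/28.6 = 0.0699.
x_1 gives more utility per dollar, so spend all income on x_1: x_1* = M/p_1, x_2* = 0.
Numerically: x_1* = 10.5263, x_2* = 0.

x_1* = 10.5263, x_2* = 0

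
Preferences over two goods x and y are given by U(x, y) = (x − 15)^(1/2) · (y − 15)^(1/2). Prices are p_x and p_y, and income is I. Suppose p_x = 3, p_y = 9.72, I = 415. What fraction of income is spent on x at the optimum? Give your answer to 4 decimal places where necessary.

share on x = 0.3786

This is Cobb-Douglas in (x−15, y−15): tangency gives 0.5·p_y·(y−15) = 0.5·p_x·(x−15).
Substituting into the budget: x* = 15 + 0.5·(I − 15·p_x − 15·p_y)/p_x, and y* = 15 + 0.5·(…)/p_y.
Discretionary income = 415 − 15·3 − 15·9.72 = 224.2; x* = 15 + 0.5·224.2/3 = 52.3667; y* = 15 + 0.5·224.2/9.72 = 26.5329.
Expenditure on x: 3·52.3667 = 157.1; share = 0.3786.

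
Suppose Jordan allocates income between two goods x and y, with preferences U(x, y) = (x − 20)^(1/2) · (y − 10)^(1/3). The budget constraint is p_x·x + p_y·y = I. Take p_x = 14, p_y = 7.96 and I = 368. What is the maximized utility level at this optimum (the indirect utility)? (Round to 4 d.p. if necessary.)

V = 0.4501

Substituting into the budget: x* = 20 + 0.6·(I − 20·p_x − 10·p_y)/p_x, and y* = 10 + 0.4·(…)/p_y.
Discretionary income = 368 − 20·14 − 10·7.96 = 8.4; x* = 20 + 0.6·8.4/14 = 20.36; y* = 10 + 0.4·8.4/7.96 = 10.4221.
Utility at the optimum: U(20.36, 10.4221) = 0.4501.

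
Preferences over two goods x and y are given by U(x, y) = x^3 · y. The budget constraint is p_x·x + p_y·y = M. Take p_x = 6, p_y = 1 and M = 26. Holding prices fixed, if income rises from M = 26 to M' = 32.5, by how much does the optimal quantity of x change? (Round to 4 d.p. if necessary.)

Δx* = 0.8125

Tangency: MRS = 3·y/x = p_x/p_y.
Rearranging, p_y·y = (1/3)·p_x·x. Substituting into the budget gives p_x·x·(1 + (1/3)) = M.
Demand: x*(p_x,p_y,M) = 0.75·M/p_x and y* = 0.25·M/p_y.
At p_x=6, p_y=1, M=26: x* = 0.75·26/6 = 3.25.
At M' = 32.5: x* = 4.0625. Change: 4.0625 − 3.25 = 0.8125.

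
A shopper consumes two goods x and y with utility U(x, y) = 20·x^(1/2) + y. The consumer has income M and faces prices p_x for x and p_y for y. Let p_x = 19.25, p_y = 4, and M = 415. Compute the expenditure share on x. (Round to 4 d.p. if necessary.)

Set MRS = p_x/p_y: 10·x^(−1/2) = p_x/p_y.
Thus x* = (10·p_y/p_x)² — independent of M — with the rest of income spent on y.
Plugging in: x* = (10·4/19.25)² = 4.3178, y* = 82.9708.
Expenditure on x: 19.25·4.3178 = 83.1169; share = 0.2003.

share on x = 0.2003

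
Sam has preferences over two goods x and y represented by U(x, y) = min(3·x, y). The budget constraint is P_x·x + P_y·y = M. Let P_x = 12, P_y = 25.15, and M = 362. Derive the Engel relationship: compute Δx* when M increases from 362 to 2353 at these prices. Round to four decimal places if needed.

Δx* = 22.7673

Leontief preferences: the optimum is at the kink where x/1 = y/3, i.e. y = 3·x.
Budget: P_x·x + P_y·3·x = M, so (P_x + 3·P_y)·x = M.
Demand: x*(P_x,P_y,M) = M/(P_x + 3·P_y), y* = 3·M/(P_x + 3·P_y).
Here 12 + 3·25.15 = 87.45, giving x* = 4.1395.
At M' = 2353: x* = 26.9068. Change: 26.9068 − 4.1395 = 22.7673.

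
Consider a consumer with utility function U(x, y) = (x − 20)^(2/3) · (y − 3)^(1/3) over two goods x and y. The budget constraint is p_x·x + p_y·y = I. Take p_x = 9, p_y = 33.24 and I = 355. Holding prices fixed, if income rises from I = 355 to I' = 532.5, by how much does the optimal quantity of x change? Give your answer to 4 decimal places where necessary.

Let x' = x−20, y' = y−3. MRS = 2·y'/x' = p_x/p_y.
After buying the subsistence bundle (20, 3), a share 2/3 of the remaining income goes to x: x* = 20 + 2/3·(I − 20p_x − 3p_y)/p_x.
Discretionary income = 355 − 20·9 − 3·33.24 = 75.28; x* = 20 + 2/3·75.28/9 = 25.5763.
At I' = 532.5: x* = 38.7244. Change: 38.7244 − 25.5763 = 13.1481.

Δx* = 13.1481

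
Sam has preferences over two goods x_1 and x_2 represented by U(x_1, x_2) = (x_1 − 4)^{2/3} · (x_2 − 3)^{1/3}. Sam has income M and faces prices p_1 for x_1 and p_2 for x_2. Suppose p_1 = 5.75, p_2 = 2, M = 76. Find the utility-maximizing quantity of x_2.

x_2* = 10.8333

Substituting into the budget: x_1* = 4 + 2/3·(M − 4·p_1 − 3·p_2)/p_1, and x_2* = 3 + 1/3·(…)/p_2.
Discretionary income = 76 − 4·5.75 − 3·2 = 47; x_2* = 3 + 1/3·47/2 = 10.8333.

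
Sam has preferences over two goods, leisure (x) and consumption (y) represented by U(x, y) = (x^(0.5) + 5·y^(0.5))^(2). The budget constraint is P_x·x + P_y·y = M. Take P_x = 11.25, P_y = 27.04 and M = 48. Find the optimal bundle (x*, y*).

x* = 0.3742, y* = 1.6195

From the CES first-order condition, (1/5)·(y/x)^(0.5) = P_x/P_y.
Solve for the ratio: y/x = [5·P_x/P_y]^(2).
With the ratio pinned down, the budget gives x* = M/(P_x + P_y·(y/x)) and y* = (y/x)·x*.
Numerically y/x = 4.327446, so x* = 48/(11.25 + 27.04·4.327446) = 0.3742 and y* = 4.327446·0.3742 = 1.6195.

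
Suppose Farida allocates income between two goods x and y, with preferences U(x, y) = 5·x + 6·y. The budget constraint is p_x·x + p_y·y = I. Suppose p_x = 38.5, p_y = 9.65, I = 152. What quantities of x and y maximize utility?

Linear utility — the consumer picks whichever good has higher MU/price: 5/38.5 = 0.1299 vs 6/9.65 = 0.6218.
y gives more utility per dollar, so spend all income on y: y* = I/p_y, x* = 0.
Numerically: x* = 0, y* = 15.7513.

x* = 0, y* = 15.7513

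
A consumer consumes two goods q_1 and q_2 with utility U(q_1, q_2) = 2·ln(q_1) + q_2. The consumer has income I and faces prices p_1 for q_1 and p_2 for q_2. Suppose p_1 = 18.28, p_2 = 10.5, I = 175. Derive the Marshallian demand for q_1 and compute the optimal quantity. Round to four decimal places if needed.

q_1* = 1.1488

Set MRS = p_1/p_2: (2/q_1)/1 = p_1/p_2.
So q_1*(p_1,p_2) = 2·p_2/p_1, independent of income; and q_2* = (I − 2·p_2)/p_2.
At the given prices: q_1* = 2·10.5/18.28 = 1.1488.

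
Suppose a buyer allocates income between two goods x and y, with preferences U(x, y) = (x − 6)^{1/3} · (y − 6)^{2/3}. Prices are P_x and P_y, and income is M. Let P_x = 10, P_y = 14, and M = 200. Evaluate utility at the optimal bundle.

V = 2.3677

Discretionary income = 200 − 6·10 − 6·14 = 56; x* = 6 + 1/3·56/10 = 7.8667; y* = 6 + 2/3·56/14 = 8.6667.
Utility at the optimum: U(7.8667, 8.6667) = 2.3677.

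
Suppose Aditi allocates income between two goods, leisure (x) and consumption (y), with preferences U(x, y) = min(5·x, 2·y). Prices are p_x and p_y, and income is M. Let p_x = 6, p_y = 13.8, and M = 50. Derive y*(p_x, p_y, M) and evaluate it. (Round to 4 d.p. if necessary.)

y* = 3.0864

With perfect complements, no substitution: consume in ratio x:y = 2:5.
Budget: p_x·x + p_y·(5/2)·x = M, so (2·p_x + 5·p_y)·x = 2·M.
Demand: x*(p_x,p_y,M) = 2·M/(2·p_x + 5·p_y), y* = 5·M/(2·p_x + 5·p_y).
Here 2·6 + 5·13.8 = 81, giving y* = 3.0864.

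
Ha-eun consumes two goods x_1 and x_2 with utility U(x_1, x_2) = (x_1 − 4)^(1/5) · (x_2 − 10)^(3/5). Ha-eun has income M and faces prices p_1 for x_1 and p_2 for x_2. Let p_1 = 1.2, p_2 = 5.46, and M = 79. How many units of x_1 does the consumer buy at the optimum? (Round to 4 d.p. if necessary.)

x_1* = 8.0833

MRS = (1/3)·(x_2−10)/(x_1−4). Tangency with p_1/p_2 gives x_2−10 = 3·(p_1/p_2)·(x_1−4).
After buying the subsistence bundle (4, 10), a share 0.25 of the remaining income goes to x_1: x_1* = 4 + 0.25·(M − 4p_1 − 10p_2)/p_1.
Discretionary income = 79 − 4·1.2 − 10·5.46 = 19.6; x_1* = 4 + 0.25·19.6/1.2 = 8.0833.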